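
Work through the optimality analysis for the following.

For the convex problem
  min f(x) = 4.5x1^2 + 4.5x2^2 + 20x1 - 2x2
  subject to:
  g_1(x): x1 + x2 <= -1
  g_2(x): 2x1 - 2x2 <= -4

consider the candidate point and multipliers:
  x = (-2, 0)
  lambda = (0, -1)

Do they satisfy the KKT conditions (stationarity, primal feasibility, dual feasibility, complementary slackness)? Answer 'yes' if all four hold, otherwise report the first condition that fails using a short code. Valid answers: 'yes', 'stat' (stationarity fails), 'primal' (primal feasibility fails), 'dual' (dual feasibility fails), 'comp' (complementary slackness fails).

Gradient of f: grad f(x) = Q x + c = (2, -2)
Constraint values g_i(x) = a_i^T x - b_i:
  g_1((-2, 0)) = -1
  g_2((-2, 0)) = 0
Stationarity residual: grad f(x) + sum_i lambda_i a_i = (0, 0)
  -> stationarity OK
Primal feasibility (all g_i <= 0): OK
Dual feasibility (all lambda_i >= 0): FAILS
Complementary slackness (lambda_i * g_i(x) = 0 for all i): OK

Verdict: the first failing condition is dual_feasibility -> dual.

dual


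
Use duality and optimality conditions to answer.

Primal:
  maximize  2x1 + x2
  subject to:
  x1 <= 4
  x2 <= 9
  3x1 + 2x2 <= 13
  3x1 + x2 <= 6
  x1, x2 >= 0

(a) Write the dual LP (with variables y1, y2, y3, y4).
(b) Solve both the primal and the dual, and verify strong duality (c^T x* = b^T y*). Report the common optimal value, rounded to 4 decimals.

The standard primal-dual pair for 'max c^T x s.t. A x <= b, x >= 0' is:
  Dual:  min b^T y  s.t.  A^T y >= c,  y >= 0.

So the dual LP is:
  minimize  4y1 + 9y2 + 13y3 + 6y4
  subject to:
    y1 + 3y3 + 3y4 >= 2
    y2 + 2y3 + y4 >= 1
    y1, y2, y3, y4 >= 0

Solving the primal: x* = (0, 6).
  primal value c^T x* = 6.
Solving the dual: y* = (0, 0, 0, 1).
  dual value b^T y* = 6.
Strong duality: c^T x* = b^T y*. Confirmed.

6


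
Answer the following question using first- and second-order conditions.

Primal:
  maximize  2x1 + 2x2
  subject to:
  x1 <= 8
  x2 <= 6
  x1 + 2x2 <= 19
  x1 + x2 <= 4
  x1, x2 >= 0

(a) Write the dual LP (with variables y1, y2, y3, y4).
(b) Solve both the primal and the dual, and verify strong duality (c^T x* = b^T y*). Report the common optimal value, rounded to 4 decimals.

The standard primal-dual pair for 'max c^T x s.t. A x <= b, x >= 0' is:
  Dual:  min b^T y  s.t.  A^T y >= c,  y >= 0.

So the dual LP is:
  minimize  8y1 + 6y2 + 19y3 + 4y4
  subject to:
    y1 + y3 + y4 >= 2
    y2 + 2y3 + y4 >= 2
    y1, y2, y3, y4 >= 0

Solving the primal: x* = (4, 0).
  primal value c^T x* = 8.
Solving the dual: y* = (0, 0, 0, 2).
  dual value b^T y* = 8.
Strong duality: c^T x* = b^T y*. Confirmed.

8


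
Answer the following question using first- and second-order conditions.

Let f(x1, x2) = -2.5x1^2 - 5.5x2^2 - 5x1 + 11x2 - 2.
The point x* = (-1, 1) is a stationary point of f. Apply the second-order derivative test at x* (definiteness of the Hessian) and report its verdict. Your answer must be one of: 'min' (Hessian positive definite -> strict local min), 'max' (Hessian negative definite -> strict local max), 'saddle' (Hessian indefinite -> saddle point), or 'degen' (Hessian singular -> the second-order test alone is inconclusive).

Compute the Hessian H = grad^2 f:
  H = [[-5, 0], [0, -11]]
Verify stationarity: grad f(x*) = H x* + g = (0, 0).
Eigenvalues of H: -11, -5.
Both eigenvalues < 0, so H is negative definite -> x* is a strict local max.

max


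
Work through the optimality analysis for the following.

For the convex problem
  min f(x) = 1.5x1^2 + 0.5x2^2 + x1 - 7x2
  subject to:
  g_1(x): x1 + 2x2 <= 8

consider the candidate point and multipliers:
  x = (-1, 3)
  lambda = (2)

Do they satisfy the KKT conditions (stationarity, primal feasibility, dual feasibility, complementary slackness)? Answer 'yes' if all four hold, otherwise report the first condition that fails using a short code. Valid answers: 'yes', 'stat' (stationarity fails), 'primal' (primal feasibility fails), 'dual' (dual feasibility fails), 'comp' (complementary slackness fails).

Gradient of f: grad f(x) = Q x + c = (-2, -4)
Constraint values g_i(x) = a_i^T x - b_i:
  g_1((-1, 3)) = -3
Stationarity residual: grad f(x) + sum_i lambda_i a_i = (0, 0)
  -> stationarity OK
Primal feasibility (all g_i <= 0): OK
Dual feasibility (all lambda_i >= 0): OK
Complementary slackness (lambda_i * g_i(x) = 0 for all i): FAILS

Verdict: the first failing condition is complementary_slackness -> comp.

comp


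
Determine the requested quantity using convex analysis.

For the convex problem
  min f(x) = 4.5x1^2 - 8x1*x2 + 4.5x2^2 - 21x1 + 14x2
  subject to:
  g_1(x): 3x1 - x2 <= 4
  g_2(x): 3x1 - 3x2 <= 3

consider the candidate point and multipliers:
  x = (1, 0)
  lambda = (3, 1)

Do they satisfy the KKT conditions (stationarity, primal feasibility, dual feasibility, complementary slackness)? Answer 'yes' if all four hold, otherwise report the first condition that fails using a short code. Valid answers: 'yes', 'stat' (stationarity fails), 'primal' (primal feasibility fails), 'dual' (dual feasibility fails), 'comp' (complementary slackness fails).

Gradient of f: grad f(x) = Q x + c = (-12, 6)
Constraint values g_i(x) = a_i^T x - b_i:
  g_1((1, 0)) = -1
  g_2((1, 0)) = 0
Stationarity residual: grad f(x) + sum_i lambda_i a_i = (0, 0)
  -> stationarity OK
Primal feasibility (all g_i <= 0): OK
Dual feasibility (all lambda_i >= 0): OK
Complementary slackness (lambda_i * g_i(x) = 0 for all i): FAILS

Verdict: the first failing condition is complementary_slackness -> comp.

comp


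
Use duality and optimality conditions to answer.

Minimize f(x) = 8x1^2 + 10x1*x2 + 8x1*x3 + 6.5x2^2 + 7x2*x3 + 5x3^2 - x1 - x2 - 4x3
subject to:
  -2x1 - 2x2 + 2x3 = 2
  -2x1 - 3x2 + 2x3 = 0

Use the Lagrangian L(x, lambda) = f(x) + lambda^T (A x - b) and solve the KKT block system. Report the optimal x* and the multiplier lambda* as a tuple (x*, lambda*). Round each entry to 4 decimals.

Form the Lagrangian:
  L(x, lambda) = (1/2) x^T Q x + c^T x + lambda^T (A x - b)
Stationarity (grad_x L = 0): Q x + c + A^T lambda = 0.
Primal feasibility: A x = b.

This gives the KKT block system:
  [ Q   A^T ] [ x     ]   [-c ]
  [ A    0  ] [ lambda ] = [ b ]

Solving the linear system:
  x*      = (-1.9762, 2, 1.0238)
  lambda* = (-19.0476, 16.8333)
  f(x*)   = 16.9881

x* = (-1.9762, 2, 1.0238), lambda* = (-19.0476, 16.8333)


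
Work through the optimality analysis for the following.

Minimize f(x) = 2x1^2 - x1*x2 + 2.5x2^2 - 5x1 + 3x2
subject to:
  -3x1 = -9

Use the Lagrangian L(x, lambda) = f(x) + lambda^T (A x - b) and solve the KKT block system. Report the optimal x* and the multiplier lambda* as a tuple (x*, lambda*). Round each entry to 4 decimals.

Form the Lagrangian:
  L(x, lambda) = (1/2) x^T Q x + c^T x + lambda^T (A x - b)
Stationarity (grad_x L = 0): Q x + c + A^T lambda = 0.
Primal feasibility: A x = b.

This gives the KKT block system:
  [ Q   A^T ] [ x     ]   [-c ]
  [ A    0  ] [ lambda ] = [ b ]

Solving the linear system:
  x*      = (3, 0)
  lambda* = (2.3333)
  f(x*)   = 3

x* = (3, 0), lambda* = (2.3333)


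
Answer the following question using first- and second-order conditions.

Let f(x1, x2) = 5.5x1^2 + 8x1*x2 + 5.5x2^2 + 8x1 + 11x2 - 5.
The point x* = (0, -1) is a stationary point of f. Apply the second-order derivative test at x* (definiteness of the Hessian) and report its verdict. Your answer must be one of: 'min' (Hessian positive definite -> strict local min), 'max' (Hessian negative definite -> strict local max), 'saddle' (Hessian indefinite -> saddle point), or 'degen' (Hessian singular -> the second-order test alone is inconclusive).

Compute the Hessian H = grad^2 f:
  H = [[11, 8], [8, 11]]
Verify stationarity: grad f(x*) = H x* + g = (0, 0).
Eigenvalues of H: 3, 19.
Both eigenvalues > 0, so H is positive definite -> x* is a strict local min.

min


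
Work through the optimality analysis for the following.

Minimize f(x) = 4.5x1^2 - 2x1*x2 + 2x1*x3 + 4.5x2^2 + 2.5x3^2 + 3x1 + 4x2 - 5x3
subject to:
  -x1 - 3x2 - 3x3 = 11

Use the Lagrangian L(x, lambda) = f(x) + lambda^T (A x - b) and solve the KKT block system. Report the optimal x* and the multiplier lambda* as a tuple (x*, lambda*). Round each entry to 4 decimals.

Form the Lagrangian:
  L(x, lambda) = (1/2) x^T Q x + c^T x + lambda^T (A x - b)
Stationarity (grad_x L = 0): Q x + c + A^T lambda = 0.
Primal feasibility: A x = b.

This gives the KKT block system:
  [ Q   A^T ] [ x     ]   [-c ]
  [ A    0  ] [ lambda ] = [ b ]

Solving the linear system:
  x*      = (-1.0213, -2.1226, -1.2036)
  lambda* = (-4.3536)
  f(x*)   = 21.1768

x* = (-1.0213, -2.1226, -1.2036), lambda* = (-4.3536)


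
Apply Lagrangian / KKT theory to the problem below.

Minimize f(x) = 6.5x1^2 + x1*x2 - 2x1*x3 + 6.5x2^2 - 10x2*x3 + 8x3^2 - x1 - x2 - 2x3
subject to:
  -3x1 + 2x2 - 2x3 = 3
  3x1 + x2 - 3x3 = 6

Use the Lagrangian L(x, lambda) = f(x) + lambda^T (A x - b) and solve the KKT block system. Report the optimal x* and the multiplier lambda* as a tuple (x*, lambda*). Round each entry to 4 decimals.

Form the Lagrangian:
  L(x, lambda) = (1/2) x^T Q x + c^T x + lambda^T (A x - b)
Stationarity (grad_x L = 0): Q x + c + A^T lambda = 0.
Primal feasibility: A x = b.

This gives the KKT block system:
  [ Q   A^T ] [ x     ]   [-c ]
  [ A    0  ] [ lambda ] = [ b ]

Solving the linear system:
  x*      = (0.2047, 0.0176, -1.7894)
  lambda* = (-5.1918, -6.9443)
  f(x*)   = 30.2988

x* = (0.2047, 0.0176, -1.7894), lambda* = (-5.1918, -6.9443)


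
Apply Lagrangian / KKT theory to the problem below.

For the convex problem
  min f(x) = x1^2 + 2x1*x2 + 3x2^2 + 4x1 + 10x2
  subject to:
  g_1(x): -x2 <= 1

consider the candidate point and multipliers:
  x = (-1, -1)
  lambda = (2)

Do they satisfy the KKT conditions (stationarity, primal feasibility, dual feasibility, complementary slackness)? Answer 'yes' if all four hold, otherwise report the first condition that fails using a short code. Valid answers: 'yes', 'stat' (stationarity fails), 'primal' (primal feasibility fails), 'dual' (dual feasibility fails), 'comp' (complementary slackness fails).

Gradient of f: grad f(x) = Q x + c = (0, 2)
Constraint values g_i(x) = a_i^T x - b_i:
  g_1((-1, -1)) = 0
Stationarity residual: grad f(x) + sum_i lambda_i a_i = (0, 0)
  -> stationarity OK
Primal feasibility (all g_i <= 0): OK
Dual feasibility (all lambda_i >= 0): OK
Complementary slackness (lambda_i * g_i(x) = 0 for all i): OK

Verdict: yes, KKT holds.

yes


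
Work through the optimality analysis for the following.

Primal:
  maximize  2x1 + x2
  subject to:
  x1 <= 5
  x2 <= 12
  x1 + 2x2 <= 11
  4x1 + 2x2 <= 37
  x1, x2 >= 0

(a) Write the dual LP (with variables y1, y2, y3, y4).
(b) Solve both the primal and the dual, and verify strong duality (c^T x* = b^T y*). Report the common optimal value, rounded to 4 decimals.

The standard primal-dual pair for 'max c^T x s.t. A x <= b, x >= 0' is:
  Dual:  min b^T y  s.t.  A^T y >= c,  y >= 0.

So the dual LP is:
  minimize  5y1 + 12y2 + 11y3 + 37y4
  subject to:
    y1 + y3 + 4y4 >= 2
    y2 + 2y3 + 2y4 >= 1
    y1, y2, y3, y4 >= 0

Solving the primal: x* = (5, 3).
  primal value c^T x* = 13.
Solving the dual: y* = (1.5, 0, 0.5, 0).
  dual value b^T y* = 13.
Strong duality: c^T x* = b^T y*. Confirmed.

13


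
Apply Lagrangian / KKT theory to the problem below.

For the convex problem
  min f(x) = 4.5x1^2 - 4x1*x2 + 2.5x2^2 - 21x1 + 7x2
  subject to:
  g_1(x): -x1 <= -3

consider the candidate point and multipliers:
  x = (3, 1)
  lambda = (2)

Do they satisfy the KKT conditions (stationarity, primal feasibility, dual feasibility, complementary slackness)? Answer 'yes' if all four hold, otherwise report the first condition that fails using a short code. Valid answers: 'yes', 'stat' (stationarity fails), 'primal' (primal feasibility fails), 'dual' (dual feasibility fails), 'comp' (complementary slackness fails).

Gradient of f: grad f(x) = Q x + c = (2, 0)
Constraint values g_i(x) = a_i^T x - b_i:
  g_1((3, 1)) = 0
Stationarity residual: grad f(x) + sum_i lambda_i a_i = (0, 0)
  -> stationarity OK
Primal feasibility (all g_i <= 0): OK
Dual feasibility (all lambda_i >= 0): OK
Complementary slackness (lambda_i * g_i(x) = 0 for all i): OK

Verdict: yes, KKT holds.

yes


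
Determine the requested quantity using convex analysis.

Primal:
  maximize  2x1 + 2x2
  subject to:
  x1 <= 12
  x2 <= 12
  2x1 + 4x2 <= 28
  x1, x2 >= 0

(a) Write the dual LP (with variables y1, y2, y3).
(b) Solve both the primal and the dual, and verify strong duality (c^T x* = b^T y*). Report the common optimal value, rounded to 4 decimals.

The standard primal-dual pair for 'max c^T x s.t. A x <= b, x >= 0' is:
  Dual:  min b^T y  s.t.  A^T y >= c,  y >= 0.

So the dual LP is:
  minimize  12y1 + 12y2 + 28y3
  subject to:
    y1 + 2y3 >= 2
    y2 + 4y3 >= 2
    y1, y2, y3 >= 0

Solving the primal: x* = (12, 1).
  primal value c^T x* = 26.
Solving the dual: y* = (1, 0, 0.5).
  dual value b^T y* = 26.
Strong duality: c^T x* = b^T y*. Confirmed.

26


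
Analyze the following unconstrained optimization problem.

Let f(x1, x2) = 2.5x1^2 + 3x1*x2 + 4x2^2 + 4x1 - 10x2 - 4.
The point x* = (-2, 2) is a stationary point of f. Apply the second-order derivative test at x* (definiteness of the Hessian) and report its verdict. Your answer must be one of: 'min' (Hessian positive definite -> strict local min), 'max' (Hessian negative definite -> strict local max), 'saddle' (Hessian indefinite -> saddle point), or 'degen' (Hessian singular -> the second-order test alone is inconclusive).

Compute the Hessian H = grad^2 f:
  H = [[5, 3], [3, 8]]
Verify stationarity: grad f(x*) = H x* + g = (0, 0).
Eigenvalues of H: 3.1459, 9.8541.
Both eigenvalues > 0, so H is positive definite -> x* is a strict local min.

min


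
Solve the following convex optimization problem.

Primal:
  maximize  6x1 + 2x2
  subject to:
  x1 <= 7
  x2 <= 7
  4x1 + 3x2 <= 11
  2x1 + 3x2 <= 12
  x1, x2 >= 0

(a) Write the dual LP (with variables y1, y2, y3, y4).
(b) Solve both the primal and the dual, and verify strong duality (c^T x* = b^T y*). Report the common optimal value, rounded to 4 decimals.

The standard primal-dual pair for 'max c^T x s.t. A x <= b, x >= 0' is:
  Dual:  min b^T y  s.t.  A^T y >= c,  y >= 0.

So the dual LP is:
  minimize  7y1 + 7y2 + 11y3 + 12y4
  subject to:
    y1 + 4y3 + 2y4 >= 6
    y2 + 3y3 + 3y4 >= 2
    y1, y2, y3, y4 >= 0

Solving the primal: x* = (2.75, 0).
  primal value c^T x* = 16.5.
Solving the dual: y* = (0, 0, 1.5, 0).
  dual value b^T y* = 16.5.
Strong duality: c^T x* = b^T y*. Confirmed.

16.5


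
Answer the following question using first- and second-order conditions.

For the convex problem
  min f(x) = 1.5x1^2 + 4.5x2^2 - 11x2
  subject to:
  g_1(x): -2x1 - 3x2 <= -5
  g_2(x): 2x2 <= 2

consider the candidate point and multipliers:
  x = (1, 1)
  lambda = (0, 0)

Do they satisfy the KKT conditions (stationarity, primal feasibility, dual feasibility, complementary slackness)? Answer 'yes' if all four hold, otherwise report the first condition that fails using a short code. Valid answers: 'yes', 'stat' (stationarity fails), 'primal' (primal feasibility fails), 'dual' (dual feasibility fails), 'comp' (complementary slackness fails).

Gradient of f: grad f(x) = Q x + c = (3, -2)
Constraint values g_i(x) = a_i^T x - b_i:
  g_1((1, 1)) = 0
  g_2((1, 1)) = 0
Stationarity residual: grad f(x) + sum_i lambda_i a_i = (3, -2)
  -> stationarity FAILS
Primal feasibility (all g_i <= 0): OK
Dual feasibility (all lambda_i >= 0): OK
Complementary slackness (lambda_i * g_i(x) = 0 for all i): OK

Verdict: the first failing condition is stationarity -> stat.

stat


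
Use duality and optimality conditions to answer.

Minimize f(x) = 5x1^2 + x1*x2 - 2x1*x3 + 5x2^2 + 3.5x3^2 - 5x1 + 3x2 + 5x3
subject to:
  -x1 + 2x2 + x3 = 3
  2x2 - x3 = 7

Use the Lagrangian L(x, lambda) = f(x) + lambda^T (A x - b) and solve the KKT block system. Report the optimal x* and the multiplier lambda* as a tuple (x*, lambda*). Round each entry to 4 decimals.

Form the Lagrangian:
  L(x, lambda) = (1/2) x^T Q x + c^T x + lambda^T (A x - b)
Stationarity (grad_x L = 0): Q x + c + A^T lambda = 0.
Primal feasibility: A x = b.

This gives the KKT block system:
  [ Q   A^T ] [ x     ]   [-c ]
  [ A    0  ] [ lambda ] = [ b ]

Solving the linear system:
  x*      = (-0.3678, 2.408, -2.1839)
  lambda* = (-1.9023, -11.454)
  f(x*)   = 42.0144

x* = (-0.3678, 2.408, -2.1839), lambda* = (-1.9023, -11.454)


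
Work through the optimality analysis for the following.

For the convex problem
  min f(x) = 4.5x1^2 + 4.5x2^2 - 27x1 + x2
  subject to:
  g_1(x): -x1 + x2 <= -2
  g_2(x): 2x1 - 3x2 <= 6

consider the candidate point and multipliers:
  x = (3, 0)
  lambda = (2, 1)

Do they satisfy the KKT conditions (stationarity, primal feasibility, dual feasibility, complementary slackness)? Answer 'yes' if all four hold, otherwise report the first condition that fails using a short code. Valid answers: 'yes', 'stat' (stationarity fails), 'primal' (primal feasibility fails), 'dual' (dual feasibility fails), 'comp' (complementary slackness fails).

Gradient of f: grad f(x) = Q x + c = (0, 1)
Constraint values g_i(x) = a_i^T x - b_i:
  g_1((3, 0)) = -1
  g_2((3, 0)) = 0
Stationarity residual: grad f(x) + sum_i lambda_i a_i = (0, 0)
  -> stationarity OK
Primal feasibility (all g_i <= 0): OK
Dual feasibility (all lambda_i >= 0): OK
Complementary slackness (lambda_i * g_i(x) = 0 for all i): FAILS

Verdict: the first failing condition is complementary_slackness -> comp.

comp


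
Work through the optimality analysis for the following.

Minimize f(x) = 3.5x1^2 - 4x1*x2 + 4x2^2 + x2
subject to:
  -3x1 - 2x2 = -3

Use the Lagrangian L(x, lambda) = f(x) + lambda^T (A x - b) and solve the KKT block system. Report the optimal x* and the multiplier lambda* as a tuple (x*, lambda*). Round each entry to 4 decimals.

Form the Lagrangian:
  L(x, lambda) = (1/2) x^T Q x + c^T x + lambda^T (A x - b)
Stationarity (grad_x L = 0): Q x + c + A^T lambda = 0.
Primal feasibility: A x = b.

This gives the KKT block system:
  [ Q   A^T ] [ x     ]   [-c ]
  [ A    0  ] [ lambda ] = [ b ]

Solving the linear system:
  x*      = (0.6892, 0.4662)
  lambda* = (0.9865)
  f(x*)   = 1.7128

x* = (0.6892, 0.4662), lambda* = (0.9865)


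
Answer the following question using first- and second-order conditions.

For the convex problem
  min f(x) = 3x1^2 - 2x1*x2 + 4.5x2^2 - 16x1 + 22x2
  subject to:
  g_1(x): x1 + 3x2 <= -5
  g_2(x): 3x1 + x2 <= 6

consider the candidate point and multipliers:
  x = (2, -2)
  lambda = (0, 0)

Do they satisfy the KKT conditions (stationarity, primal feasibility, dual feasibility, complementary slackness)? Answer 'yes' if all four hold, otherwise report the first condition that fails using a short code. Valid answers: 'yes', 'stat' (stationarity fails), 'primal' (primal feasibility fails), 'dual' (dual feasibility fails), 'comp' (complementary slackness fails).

Gradient of f: grad f(x) = Q x + c = (0, 0)
Constraint values g_i(x) = a_i^T x - b_i:
  g_1((2, -2)) = 1
  g_2((2, -2)) = -2
Stationarity residual: grad f(x) + sum_i lambda_i a_i = (0, 0)
  -> stationarity OK
Primal feasibility (all g_i <= 0): FAILS
Dual feasibility (all lambda_i >= 0): OK
Complementary slackness (lambda_i * g_i(x) = 0 for all i): OK

Verdict: the first failing condition is primal_feasibility -> primal.

primal


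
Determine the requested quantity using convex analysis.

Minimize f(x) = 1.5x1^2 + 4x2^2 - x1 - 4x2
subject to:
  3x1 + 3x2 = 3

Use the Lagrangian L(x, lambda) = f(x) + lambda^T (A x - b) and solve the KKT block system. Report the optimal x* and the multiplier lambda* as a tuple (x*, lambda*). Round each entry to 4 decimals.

Form the Lagrangian:
  L(x, lambda) = (1/2) x^T Q x + c^T x + lambda^T (A x - b)
Stationarity (grad_x L = 0): Q x + c + A^T lambda = 0.
Primal feasibility: A x = b.

This gives the KKT block system:
  [ Q   A^T ] [ x     ]   [-c ]
  [ A    0  ] [ lambda ] = [ b ]

Solving the linear system:
  x*      = (0.4545, 0.5455)
  lambda* = (-0.1212)
  f(x*)   = -1.1364

x* = (0.4545, 0.5455), lambda* = (-0.1212)


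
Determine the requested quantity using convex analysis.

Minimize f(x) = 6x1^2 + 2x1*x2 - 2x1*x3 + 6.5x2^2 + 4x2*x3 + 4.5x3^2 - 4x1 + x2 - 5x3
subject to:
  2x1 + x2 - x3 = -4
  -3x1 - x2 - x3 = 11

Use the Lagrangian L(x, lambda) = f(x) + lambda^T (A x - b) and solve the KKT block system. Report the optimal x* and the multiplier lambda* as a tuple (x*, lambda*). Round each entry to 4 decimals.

Form the Lagrangian:
  L(x, lambda) = (1/2) x^T Q x + c^T x + lambda^T (A x - b)
Stationarity (grad_x L = 0): Q x + c + A^T lambda = 0.
Primal feasibility: A x = b.

This gives the KKT block system:
  [ Q   A^T ] [ x     ]   [-c ]
  [ A    0  ] [ lambda ] = [ b ]

Solving the linear system:
  x*      = (-3.0513, 0.1282, -1.9744)
  lambda* = (-2.4103, -13.7436)
  f(x*)   = 81.8718

x* = (-3.0513, 0.1282, -1.9744), lambda* = (-2.4103, -13.7436)


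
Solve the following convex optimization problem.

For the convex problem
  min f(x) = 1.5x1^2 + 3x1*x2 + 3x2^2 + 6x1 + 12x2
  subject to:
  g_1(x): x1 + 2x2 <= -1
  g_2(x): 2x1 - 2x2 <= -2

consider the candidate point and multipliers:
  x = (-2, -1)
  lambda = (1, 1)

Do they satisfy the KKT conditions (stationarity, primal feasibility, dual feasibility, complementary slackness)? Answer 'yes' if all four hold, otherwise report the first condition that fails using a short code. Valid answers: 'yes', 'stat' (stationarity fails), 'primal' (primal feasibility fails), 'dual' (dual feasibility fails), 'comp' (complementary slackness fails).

Gradient of f: grad f(x) = Q x + c = (-3, 0)
Constraint values g_i(x) = a_i^T x - b_i:
  g_1((-2, -1)) = -3
  g_2((-2, -1)) = 0
Stationarity residual: grad f(x) + sum_i lambda_i a_i = (0, 0)
  -> stationarity OK
Primal feasibility (all g_i <= 0): OK
Dual feasibility (all lambda_i >= 0): OK
Complementary slackness (lambda_i * g_i(x) = 0 for all i): FAILS

Verdict: the first failing condition is complementary_slackness -> comp.

comp


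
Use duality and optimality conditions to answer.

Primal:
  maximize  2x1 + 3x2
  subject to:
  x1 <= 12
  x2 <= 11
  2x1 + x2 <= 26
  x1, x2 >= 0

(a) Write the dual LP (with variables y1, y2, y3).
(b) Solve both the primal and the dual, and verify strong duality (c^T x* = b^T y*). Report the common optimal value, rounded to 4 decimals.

The standard primal-dual pair for 'max c^T x s.t. A x <= b, x >= 0' is:
  Dual:  min b^T y  s.t.  A^T y >= c,  y >= 0.

So the dual LP is:
  minimize  12y1 + 11y2 + 26y3
  subject to:
    y1 + 2y3 >= 2
    y2 + y3 >= 3
    y1, y2, y3 >= 0

Solving the primal: x* = (7.5, 11).
  primal value c^T x* = 48.
Solving the dual: y* = (0, 2, 1).
  dual value b^T y* = 48.
Strong duality: c^T x* = b^T y*. Confirmed.

48


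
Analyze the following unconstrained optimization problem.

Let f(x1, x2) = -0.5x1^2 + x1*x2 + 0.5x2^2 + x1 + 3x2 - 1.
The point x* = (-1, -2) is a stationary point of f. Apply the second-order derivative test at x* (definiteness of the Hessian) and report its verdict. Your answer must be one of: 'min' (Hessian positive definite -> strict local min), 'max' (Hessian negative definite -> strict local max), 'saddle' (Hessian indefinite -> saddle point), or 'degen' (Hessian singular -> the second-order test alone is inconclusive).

Compute the Hessian H = grad^2 f:
  H = [[-1, 1], [1, 1]]
Verify stationarity: grad f(x*) = H x* + g = (0, 0).
Eigenvalues of H: -1.4142, 1.4142.
Eigenvalues have mixed signs, so H is indefinite -> x* is a saddle point.

saddle


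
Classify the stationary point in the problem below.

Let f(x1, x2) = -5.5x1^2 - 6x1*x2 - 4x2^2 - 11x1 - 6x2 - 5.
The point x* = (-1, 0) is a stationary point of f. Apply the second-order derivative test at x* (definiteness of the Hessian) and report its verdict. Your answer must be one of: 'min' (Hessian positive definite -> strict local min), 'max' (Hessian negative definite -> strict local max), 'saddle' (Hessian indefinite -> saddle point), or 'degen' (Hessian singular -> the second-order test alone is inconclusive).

Compute the Hessian H = grad^2 f:
  H = [[-11, -6], [-6, -8]]
Verify stationarity: grad f(x*) = H x* + g = (0, 0).
Eigenvalues of H: -15.6847, -3.3153.
Both eigenvalues < 0, so H is negative definite -> x* is a strict local max.

max


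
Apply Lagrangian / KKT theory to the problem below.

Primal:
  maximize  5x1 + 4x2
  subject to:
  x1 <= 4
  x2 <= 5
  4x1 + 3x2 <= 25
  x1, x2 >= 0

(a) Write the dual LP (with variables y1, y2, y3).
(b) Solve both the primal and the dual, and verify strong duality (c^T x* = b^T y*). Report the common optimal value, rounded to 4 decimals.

The standard primal-dual pair for 'max c^T x s.t. A x <= b, x >= 0' is:
  Dual:  min b^T y  s.t.  A^T y >= c,  y >= 0.

So the dual LP is:
  minimize  4y1 + 5y2 + 25y3
  subject to:
    y1 + 4y3 >= 5
    y2 + 3y3 >= 4
    y1, y2, y3 >= 0

Solving the primal: x* = (2.5, 5).
  primal value c^T x* = 32.5.
Solving the dual: y* = (0, 0.25, 1.25).
  dual value b^T y* = 32.5.
Strong duality: c^T x* = b^T y*. Confirmed.

32.5


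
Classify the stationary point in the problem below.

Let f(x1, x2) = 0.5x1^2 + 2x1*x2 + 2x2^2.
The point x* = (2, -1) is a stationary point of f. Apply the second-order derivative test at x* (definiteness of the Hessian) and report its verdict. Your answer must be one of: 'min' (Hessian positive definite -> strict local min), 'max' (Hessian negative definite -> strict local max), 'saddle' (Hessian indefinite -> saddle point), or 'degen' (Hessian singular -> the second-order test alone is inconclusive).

Compute the Hessian H = grad^2 f:
  H = [[1, 2], [2, 4]]
Verify stationarity: grad f(x*) = H x* + g = (0, 0).
Eigenvalues of H: 0, 5.
H has a zero eigenvalue (singular; positive semidefinite but not definite), so H is neither positive definite, negative definite, nor indefinite. The second-order test alone is inconclusive -> degen.
(Indeed, f is constant along the null direction of H through x*, so x* is not a strict local extremum.)

degen


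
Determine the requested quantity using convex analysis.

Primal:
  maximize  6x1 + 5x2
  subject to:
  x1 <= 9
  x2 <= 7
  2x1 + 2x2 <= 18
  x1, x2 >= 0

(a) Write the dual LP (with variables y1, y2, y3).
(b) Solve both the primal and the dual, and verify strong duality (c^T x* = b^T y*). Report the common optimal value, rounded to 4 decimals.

The standard primal-dual pair for 'max c^T x s.t. A x <= b, x >= 0' is:
  Dual:  min b^T y  s.t.  A^T y >= c,  y >= 0.

So the dual LP is:
  minimize  9y1 + 7y2 + 18y3
  subject to:
    y1 + 2y3 >= 6
    y2 + 2y3 >= 5
    y1, y2, y3 >= 0

Solving the primal: x* = (9, 0).
  primal value c^T x* = 54.
Solving the dual: y* = (1, 0, 2.5).
  dual value b^T y* = 54.
Strong duality: c^T x* = b^T y*. Confirmed.

54


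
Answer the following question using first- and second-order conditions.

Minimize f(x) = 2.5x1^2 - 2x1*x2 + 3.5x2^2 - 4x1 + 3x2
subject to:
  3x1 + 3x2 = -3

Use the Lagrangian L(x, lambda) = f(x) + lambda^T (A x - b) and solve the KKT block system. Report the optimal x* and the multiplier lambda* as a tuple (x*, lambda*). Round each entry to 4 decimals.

Form the Lagrangian:
  L(x, lambda) = (1/2) x^T Q x + c^T x + lambda^T (A x - b)
Stationarity (grad_x L = 0): Q x + c + A^T lambda = 0.
Primal feasibility: A x = b.

This gives the KKT block system:
  [ Q   A^T ] [ x     ]   [-c ]
  [ A    0  ] [ lambda ] = [ b ]

Solving the linear system:
  x*      = (-0.125, -0.875)
  lambda* = (0.9583)
  f(x*)   = 0.375

x* = (-0.125, -0.875), lambda* = (0.9583)


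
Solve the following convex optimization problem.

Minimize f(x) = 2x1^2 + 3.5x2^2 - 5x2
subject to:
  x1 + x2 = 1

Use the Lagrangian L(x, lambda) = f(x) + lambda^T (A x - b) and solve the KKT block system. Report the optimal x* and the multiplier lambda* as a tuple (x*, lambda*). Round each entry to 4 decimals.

Form the Lagrangian:
  L(x, lambda) = (1/2) x^T Q x + c^T x + lambda^T (A x - b)
Stationarity (grad_x L = 0): Q x + c + A^T lambda = 0.
Primal feasibility: A x = b.

This gives the KKT block system:
  [ Q   A^T ] [ x     ]   [-c ]
  [ A    0  ] [ lambda ] = [ b ]

Solving the linear system:
  x*      = (0.1818, 0.8182)
  lambda* = (-0.7273)
  f(x*)   = -1.6818

x* = (0.1818, 0.8182), lambda* = (-0.7273)


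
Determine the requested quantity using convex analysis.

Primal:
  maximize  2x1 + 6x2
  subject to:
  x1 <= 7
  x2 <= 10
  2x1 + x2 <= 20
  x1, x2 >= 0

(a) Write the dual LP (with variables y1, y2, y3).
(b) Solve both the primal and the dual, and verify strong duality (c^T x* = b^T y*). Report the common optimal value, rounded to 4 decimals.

The standard primal-dual pair for 'max c^T x s.t. A x <= b, x >= 0' is:
  Dual:  min b^T y  s.t.  A^T y >= c,  y >= 0.

So the dual LP is:
  minimize  7y1 + 10y2 + 20y3
  subject to:
    y1 + 2y3 >= 2
    y2 + y3 >= 6
    y1, y2, y3 >= 0

Solving the primal: x* = (5, 10).
  primal value c^T x* = 70.
Solving the dual: y* = (0, 5, 1).
  dual value b^T y* = 70.
Strong duality: c^T x* = b^T y*. Confirmed.

70


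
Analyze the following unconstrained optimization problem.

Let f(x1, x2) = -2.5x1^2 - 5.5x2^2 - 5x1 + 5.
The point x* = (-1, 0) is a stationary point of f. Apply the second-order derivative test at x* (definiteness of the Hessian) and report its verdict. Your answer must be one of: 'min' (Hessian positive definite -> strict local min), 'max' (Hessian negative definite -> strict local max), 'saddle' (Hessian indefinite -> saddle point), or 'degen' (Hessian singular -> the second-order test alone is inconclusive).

Compute the Hessian H = grad^2 f:
  H = [[-5, 0], [0, -11]]
Verify stationarity: grad f(x*) = H x* + g = (0, 0).
Eigenvalues of H: -11, -5.
Both eigenvalues < 0, so H is negative definite -> x* is a strict local max.

max


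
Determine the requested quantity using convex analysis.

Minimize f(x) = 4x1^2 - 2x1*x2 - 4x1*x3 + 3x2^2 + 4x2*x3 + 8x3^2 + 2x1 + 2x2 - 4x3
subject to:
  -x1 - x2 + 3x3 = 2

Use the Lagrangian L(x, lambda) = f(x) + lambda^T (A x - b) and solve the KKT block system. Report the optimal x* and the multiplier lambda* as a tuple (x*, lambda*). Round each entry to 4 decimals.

Form the Lagrangian:
  L(x, lambda) = (1/2) x^T Q x + c^T x + lambda^T (A x - b)
Stationarity (grad_x L = 0): Q x + c + A^T lambda = 0.
Primal feasibility: A x = b.

This gives the KKT block system:
  [ Q   A^T ] [ x     ]   [-c ]
  [ A    0  ] [ lambda ] = [ b ]

Solving the linear system:
  x*      = (-0.2395, -0.6647, 0.3653)
  lambda* = (-0.0479)
  f(x*)   = -1.5868

x* = (-0.2395, -0.6647, 0.3653), lambda* = (-0.0479)


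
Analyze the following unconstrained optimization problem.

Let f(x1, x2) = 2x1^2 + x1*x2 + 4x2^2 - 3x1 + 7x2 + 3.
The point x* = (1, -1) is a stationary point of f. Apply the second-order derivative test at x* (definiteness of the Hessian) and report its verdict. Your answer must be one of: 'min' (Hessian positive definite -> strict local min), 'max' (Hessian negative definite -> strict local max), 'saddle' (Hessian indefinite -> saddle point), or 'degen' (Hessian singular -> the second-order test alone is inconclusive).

Compute the Hessian H = grad^2 f:
  H = [[4, 1], [1, 8]]
Verify stationarity: grad f(x*) = H x* + g = (0, 0).
Eigenvalues of H: 3.7639, 8.2361.
Both eigenvalues > 0, so H is positive definite -> x* is a strict local min.

min


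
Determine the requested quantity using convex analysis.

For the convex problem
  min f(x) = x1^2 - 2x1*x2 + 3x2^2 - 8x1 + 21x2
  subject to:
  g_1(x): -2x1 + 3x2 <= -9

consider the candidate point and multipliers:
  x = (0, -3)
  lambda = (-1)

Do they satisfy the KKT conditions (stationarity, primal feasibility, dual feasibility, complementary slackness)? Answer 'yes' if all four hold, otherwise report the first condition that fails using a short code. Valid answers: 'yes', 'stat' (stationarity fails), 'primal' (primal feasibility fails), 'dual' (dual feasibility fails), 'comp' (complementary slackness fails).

Gradient of f: grad f(x) = Q x + c = (-2, 3)
Constraint values g_i(x) = a_i^T x - b_i:
  g_1((0, -3)) = 0
Stationarity residual: grad f(x) + sum_i lambda_i a_i = (0, 0)
  -> stationarity OK
Primal feasibility (all g_i <= 0): OK
Dual feasibility (all lambda_i >= 0): FAILS
Complementary slackness (lambda_i * g_i(x) = 0 for all i): OK

Verdict: the first failing condition is dual_feasibility -> dual.

dual


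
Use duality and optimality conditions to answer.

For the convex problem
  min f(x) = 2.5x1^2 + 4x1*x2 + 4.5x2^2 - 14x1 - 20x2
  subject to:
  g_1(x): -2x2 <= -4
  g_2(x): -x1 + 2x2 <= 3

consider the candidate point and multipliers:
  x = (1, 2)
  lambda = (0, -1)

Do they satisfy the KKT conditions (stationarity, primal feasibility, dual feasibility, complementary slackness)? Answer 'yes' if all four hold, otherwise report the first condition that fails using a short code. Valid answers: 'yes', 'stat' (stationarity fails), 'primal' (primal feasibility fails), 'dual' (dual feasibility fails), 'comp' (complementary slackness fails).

Gradient of f: grad f(x) = Q x + c = (-1, 2)
Constraint values g_i(x) = a_i^T x - b_i:
  g_1((1, 2)) = 0
  g_2((1, 2)) = 0
Stationarity residual: grad f(x) + sum_i lambda_i a_i = (0, 0)
  -> stationarity OK
Primal feasibility (all g_i <= 0): OK
Dual feasibility (all lambda_i >= 0): FAILS
Complementary slackness (lambda_i * g_i(x) = 0 for all i): OK

Verdict: the first failing condition is dual_feasibility -> dual.

dual


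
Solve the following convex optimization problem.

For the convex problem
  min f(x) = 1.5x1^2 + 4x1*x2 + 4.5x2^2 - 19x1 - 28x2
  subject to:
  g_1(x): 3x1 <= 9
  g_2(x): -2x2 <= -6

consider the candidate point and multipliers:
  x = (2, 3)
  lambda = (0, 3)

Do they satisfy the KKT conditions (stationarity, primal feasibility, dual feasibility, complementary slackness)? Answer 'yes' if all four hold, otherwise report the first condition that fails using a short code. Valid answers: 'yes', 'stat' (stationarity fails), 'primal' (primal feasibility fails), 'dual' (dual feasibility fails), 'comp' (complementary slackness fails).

Gradient of f: grad f(x) = Q x + c = (-1, 7)
Constraint values g_i(x) = a_i^T x - b_i:
  g_1((2, 3)) = -3
  g_2((2, 3)) = 0
Stationarity residual: grad f(x) + sum_i lambda_i a_i = (-1, 1)
  -> stationarity FAILS
Primal feasibility (all g_i <= 0): OK
Dual feasibility (all lambda_i >= 0): OK
Complementary slackness (lambda_i * g_i(x) = 0 for all i): OK

Verdict: the first failing condition is stationarity -> stat.

stat


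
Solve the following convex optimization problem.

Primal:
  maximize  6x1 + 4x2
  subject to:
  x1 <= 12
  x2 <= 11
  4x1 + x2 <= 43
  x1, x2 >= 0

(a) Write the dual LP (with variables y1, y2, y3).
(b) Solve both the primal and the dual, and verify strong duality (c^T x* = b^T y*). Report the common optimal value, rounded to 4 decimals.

The standard primal-dual pair for 'max c^T x s.t. A x <= b, x >= 0' is:
  Dual:  min b^T y  s.t.  A^T y >= c,  y >= 0.

So the dual LP is:
  minimize  12y1 + 11y2 + 43y3
  subject to:
    y1 + 4y3 >= 6
    y2 + y3 >= 4
    y1, y2, y3 >= 0

Solving the primal: x* = (8, 11).
  primal value c^T x* = 92.
Solving the dual: y* = (0, 2.5, 1.5).
  dual value b^T y* = 92.
Strong duality: c^T x* = b^T y*. Confirmed.

92


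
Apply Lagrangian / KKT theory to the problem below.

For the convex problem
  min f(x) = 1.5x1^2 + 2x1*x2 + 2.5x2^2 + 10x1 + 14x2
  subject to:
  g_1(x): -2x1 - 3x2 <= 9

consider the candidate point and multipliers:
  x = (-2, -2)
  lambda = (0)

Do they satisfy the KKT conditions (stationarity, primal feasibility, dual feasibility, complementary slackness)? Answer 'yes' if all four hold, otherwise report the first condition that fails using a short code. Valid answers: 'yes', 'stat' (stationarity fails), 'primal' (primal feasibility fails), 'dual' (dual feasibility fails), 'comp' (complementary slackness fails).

Gradient of f: grad f(x) = Q x + c = (0, 0)
Constraint values g_i(x) = a_i^T x - b_i:
  g_1((-2, -2)) = 1
Stationarity residual: grad f(x) + sum_i lambda_i a_i = (0, 0)
  -> stationarity OK
Primal feasibility (all g_i <= 0): FAILS
Dual feasibility (all lambda_i >= 0): OK
Complementary slackness (lambda_i * g_i(x) = 0 for all i): OK

Verdict: the first failing condition is primal_feasibility -> primal.

primal


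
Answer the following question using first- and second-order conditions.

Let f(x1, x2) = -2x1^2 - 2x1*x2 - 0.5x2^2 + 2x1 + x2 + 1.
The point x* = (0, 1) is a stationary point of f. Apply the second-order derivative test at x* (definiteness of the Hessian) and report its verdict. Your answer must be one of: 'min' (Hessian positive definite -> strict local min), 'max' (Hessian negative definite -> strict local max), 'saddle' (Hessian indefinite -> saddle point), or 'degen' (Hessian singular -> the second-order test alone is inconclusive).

Compute the Hessian H = grad^2 f:
  H = [[-4, -2], [-2, -1]]
Verify stationarity: grad f(x*) = H x* + g = (0, 0).
Eigenvalues of H: -5, 0.
H has a zero eigenvalue (singular; negative semidefinite but not definite), so H is neither positive definite, negative definite, nor indefinite. The second-order test alone is inconclusive -> degen.
(Indeed, f is constant along the null direction of H through x*, so x* is not a strict local extremum.)

degen


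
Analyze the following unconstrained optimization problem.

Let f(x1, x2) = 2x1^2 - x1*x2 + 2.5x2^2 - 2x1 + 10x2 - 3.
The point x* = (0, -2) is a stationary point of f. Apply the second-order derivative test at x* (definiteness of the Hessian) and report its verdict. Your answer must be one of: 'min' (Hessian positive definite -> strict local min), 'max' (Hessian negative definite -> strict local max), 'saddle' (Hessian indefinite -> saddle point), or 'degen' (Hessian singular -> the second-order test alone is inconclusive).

Compute the Hessian H = grad^2 f:
  H = [[4, -1], [-1, 5]]
Verify stationarity: grad f(x*) = H x* + g = (0, 0).
Eigenvalues of H: 3.382, 5.618.
Both eigenvalues > 0, so H is positive definite -> x* is a strict local min.

min


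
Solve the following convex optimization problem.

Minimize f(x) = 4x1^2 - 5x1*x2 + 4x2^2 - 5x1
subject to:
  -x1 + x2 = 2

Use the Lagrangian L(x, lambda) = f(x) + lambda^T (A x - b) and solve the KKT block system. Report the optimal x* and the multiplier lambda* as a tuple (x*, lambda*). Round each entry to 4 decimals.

Form the Lagrangian:
  L(x, lambda) = (1/2) x^T Q x + c^T x + lambda^T (A x - b)
Stationarity (grad_x L = 0): Q x + c + A^T lambda = 0.
Primal feasibility: A x = b.

This gives the KKT block system:
  [ Q   A^T ] [ x     ]   [-c ]
  [ A    0  ] [ lambda ] = [ b ]

Solving the linear system:
  x*      = (-0.1667, 1.8333)
  lambda* = (-15.5)
  f(x*)   = 15.9167

x* = (-0.1667, 1.8333), lambda* = (-15.5)


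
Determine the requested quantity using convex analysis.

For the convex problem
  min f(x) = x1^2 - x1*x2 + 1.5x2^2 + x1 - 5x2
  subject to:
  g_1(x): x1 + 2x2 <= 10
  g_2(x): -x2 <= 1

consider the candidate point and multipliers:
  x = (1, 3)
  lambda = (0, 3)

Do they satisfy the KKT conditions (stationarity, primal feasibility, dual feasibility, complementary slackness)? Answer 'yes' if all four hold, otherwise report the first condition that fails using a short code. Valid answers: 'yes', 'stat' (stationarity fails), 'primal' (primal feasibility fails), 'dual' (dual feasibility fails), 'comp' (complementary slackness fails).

Gradient of f: grad f(x) = Q x + c = (0, 3)
Constraint values g_i(x) = a_i^T x - b_i:
  g_1((1, 3)) = -3
  g_2((1, 3)) = -4
Stationarity residual: grad f(x) + sum_i lambda_i a_i = (0, 0)
  -> stationarity OK
Primal feasibility (all g_i <= 0): OK
Dual feasibility (all lambda_i >= 0): OK
Complementary slackness (lambda_i * g_i(x) = 0 for all i): FAILS

Verdict: the first failing condition is complementary_slackness -> comp.

comp


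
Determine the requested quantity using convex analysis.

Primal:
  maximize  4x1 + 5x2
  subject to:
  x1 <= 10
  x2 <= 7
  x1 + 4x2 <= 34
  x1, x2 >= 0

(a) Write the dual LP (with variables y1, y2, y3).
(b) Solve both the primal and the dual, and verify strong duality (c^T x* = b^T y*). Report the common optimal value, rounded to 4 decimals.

The standard primal-dual pair for 'max c^T x s.t. A x <= b, x >= 0' is:
  Dual:  min b^T y  s.t.  A^T y >= c,  y >= 0.

So the dual LP is:
  minimize  10y1 + 7y2 + 34y3
  subject to:
    y1 + y3 >= 4
    y2 + 4y3 >= 5
    y1, y2, y3 >= 0

Solving the primal: x* = (10, 6).
  primal value c^T x* = 70.
Solving the dual: y* = (2.75, 0, 1.25).
  dual value b^T y* = 70.
Strong duality: c^T x* = b^T y*. Confirmed.

70
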